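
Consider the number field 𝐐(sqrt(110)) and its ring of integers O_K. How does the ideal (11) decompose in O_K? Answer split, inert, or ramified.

ramified

110 mod 4 = 2, hence disc K = 4·110 = 440 and O_K = ℤ[√110].
11 divides disc(K) = 440, so 11 ramifies.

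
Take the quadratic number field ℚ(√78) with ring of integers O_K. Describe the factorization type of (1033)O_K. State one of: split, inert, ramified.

Since 78 ≢ 1 mod 4, the ring of integers is ℤ[√78] with discriminant 4·78 = 312.
1033 ∤ 312, so 1033 is unramified.
Compute (78/1033) via Euler: 78^((1033-1)/2) mod 1033 = 1032, so (78/1033) = -1.
d is a non-residue mod p, hence 1033 remains inert in O_K.

remains prime (inert)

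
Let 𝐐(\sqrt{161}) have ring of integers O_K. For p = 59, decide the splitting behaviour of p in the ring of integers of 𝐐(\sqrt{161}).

inert — (59) stays prime in O_K

d = 161 ≡ 1 (mod 4), so O_K = ℤ[(1+√161)/2] and disc(K) = d = 161.
59 ∤ 161, so 59 is unramified.
Legendre symbol by Euler's criterion: (161/59) ≡ 161^29 ≡ 58 (mod 59), i.e. (161/59) = -1.
d is a non-residue mod p, hence 59 remains inert in O_K.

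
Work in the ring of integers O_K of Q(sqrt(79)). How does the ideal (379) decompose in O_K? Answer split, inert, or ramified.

379 splits in O_K

79 mod 4 = 3, hence disc K = 4·79 = 316 and O_K = ℤ[√79].
disc(K) = 316 is not divisible by 379; 379 is unramified.
Compute (79/379) via Euler: 79^((379-1)/2) mod 379 = 1, so (79/379) = 1.
(79/379) = 1, so 379 splits.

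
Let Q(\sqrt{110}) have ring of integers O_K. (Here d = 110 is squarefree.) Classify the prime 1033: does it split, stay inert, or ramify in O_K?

p splits

110 mod 4 = 2, hence disc K = 4·110 = 440 and O_K = ℤ[√110].
Since gcd(1033, 440) = 1 the prime 1033 does not ramify.
Legendre symbol by Euler's criterion: (110/1033) ≡ 110^516 ≡ 1 (mod 1033), i.e. (110/1033) = 1.
(110/1033) = 1, so 1033 splits.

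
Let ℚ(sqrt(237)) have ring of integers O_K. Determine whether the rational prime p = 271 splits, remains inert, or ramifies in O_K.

inert

Since 237 ≡ 1 mod 4, the ring of integers is ℤ[(1+√237)/2] with discriminant 237.
271 ∤ 237, so 271 is unramified.
(237/271) = 237^135 mod 271 = 270, giving Legendre symbol -1.
(237/271) = -1, so 271 is inert.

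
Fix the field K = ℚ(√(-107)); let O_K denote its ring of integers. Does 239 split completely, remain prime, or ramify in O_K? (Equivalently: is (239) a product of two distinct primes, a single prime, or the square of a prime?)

239 splits in O_K

-107 mod 4 = 1, hence disc K = -107 and O_K = ℤ[(1+√-107)/2].
Since gcd(239, -107) = 1 the prime 239 does not ramify.
(-107/239) = 132^119 mod 239 = 1, giving Legendre symbol 1.
d is a quadratic residue mod p, hence 239 splits in O_K.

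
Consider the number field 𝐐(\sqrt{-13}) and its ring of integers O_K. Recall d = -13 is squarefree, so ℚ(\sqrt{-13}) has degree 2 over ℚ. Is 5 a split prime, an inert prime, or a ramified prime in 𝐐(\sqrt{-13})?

remains prime (inert)

d = -13 ≡ 3 (mod 4), so O_K = ℤ[√-13] and disc(K) = 4d = -52.
5 ∤ -52, so 5 is unramified.
Legendre symbol by Euler's criterion: (-13/5) ≡ (-13)^2 ≡ 4 (mod 5), i.e. (-13/5) = -1.
(-13/5) = -1, so 5 is inert.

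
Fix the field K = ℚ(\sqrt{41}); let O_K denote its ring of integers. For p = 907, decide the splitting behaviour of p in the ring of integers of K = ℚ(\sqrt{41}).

d = 41 ≡ 1 (mod 4), so O_K = ℤ[(1+√41)/2] and disc(K) = d = 41.
Since gcd(907, 41) = 1 the prime 907 does not ramify.
(41/907) = 41^453 mod 907 = 1, giving Legendre symbol 1.
d is a quadratic residue mod p, hence 907 splits in O_K.

p splits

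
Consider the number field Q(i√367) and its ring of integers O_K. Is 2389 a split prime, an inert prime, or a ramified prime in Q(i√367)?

split

d = -367 ≡ 1 (mod 4), so O_K = ℤ[(1+√-367)/2] and disc(K) = d = -367.
Since gcd(2389, -367) = 1 the prime 2389 does not ramify.
Euler's criterion: (-367)^1194 mod 2389 = 1. Thus (-367|2389) = 1.
Legendre symbol 1 ⇒ 2389 is split.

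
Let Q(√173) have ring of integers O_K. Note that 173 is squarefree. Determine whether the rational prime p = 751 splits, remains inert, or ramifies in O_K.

751 remains inert

Since 173 ≡ 1 mod 4, the ring of integers is ℤ[(1+√173)/2] with discriminant 173.
Since gcd(751, 173) = 1 the prime 751 does not ramify.
Compute (173/751) via Euler: 173^((751-1)/2) mod 751 = 750, so (173/751) = -1.
(173/751) = -1, so 751 is inert.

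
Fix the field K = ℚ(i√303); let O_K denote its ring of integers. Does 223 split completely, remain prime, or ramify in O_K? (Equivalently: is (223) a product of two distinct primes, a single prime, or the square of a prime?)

p splits

d = -303 ≡ 1 (mod 4), so O_K = ℤ[(1+√-303)/2] and disc(K) = d = -303.
Since gcd(223, -303) = 1 the prime 223 does not ramify.
Legendre symbol by Euler's criterion: (-303/223) ≡ (-303)^111 ≡ 1 (mod 223), i.e. (-303/223) = 1.
(-303/223) = 1, so 223 splits.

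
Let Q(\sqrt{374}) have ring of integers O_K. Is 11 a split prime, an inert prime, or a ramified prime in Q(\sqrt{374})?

ramified

374 mod 4 = 2, hence disc K = 4·374 = 1496 and O_K = ℤ[√374].
Ramification test: 11 | 1496. The prime 11 ramifies in K.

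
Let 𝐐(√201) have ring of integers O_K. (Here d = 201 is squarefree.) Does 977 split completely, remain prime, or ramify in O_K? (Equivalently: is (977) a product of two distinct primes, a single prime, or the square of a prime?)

201 mod 4 = 1, hence disc K = 201 and O_K = ℤ[(1+√201)/2].
977 ∤ 201, so 977 is unramified.
Euler's criterion: 201^488 mod 977 = 976. Thus (201|977) = -1.
d is a non-residue mod p, hence 977 remains inert in O_K.

977 remains inert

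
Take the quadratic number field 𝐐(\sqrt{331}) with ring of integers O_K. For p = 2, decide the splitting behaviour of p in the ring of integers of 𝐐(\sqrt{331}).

331 mod 4 = 3, hence disc K = 4·331 = 1324 and O_K = ℤ[√331].
2 divides disc(K) = 1324, so 2 ramifies.

ramified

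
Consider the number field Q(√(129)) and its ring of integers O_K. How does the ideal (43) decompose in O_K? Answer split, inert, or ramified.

43 is ramified

Since 129 ≡ 1 mod 4, the ring of integers is ℤ[(1+√129)/2] with discriminant 129.
disc(K) = 129 = 43·3, so p = 43 is ramified.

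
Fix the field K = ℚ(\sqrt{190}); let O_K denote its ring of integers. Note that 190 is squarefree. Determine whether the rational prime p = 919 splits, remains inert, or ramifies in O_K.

inert — (919) stays prime in O_K

190 mod 4 = 2, hence disc K = 4·190 = 760 and O_K = ℤ[√190].
Since gcd(919, 760) = 1 the prime 919 does not ramify.
Compute (190/919) via Euler: 190^((919-1)/2) mod 919 = 918, so (190/919) = -1.
(190/919) = -1, so 919 is inert.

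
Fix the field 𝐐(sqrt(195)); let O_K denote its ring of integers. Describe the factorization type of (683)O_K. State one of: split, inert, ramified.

Since 195 ≢ 1 mod 4, the ring of integers is ℤ[√195] with discriminant 4·195 = 780.
disc(K) = 780 is not divisible by 683; 683 is unramified.
Legendre symbol by Euler's criterion: (195/683) ≡ 195^341 ≡ 1 (mod 683), i.e. (195/683) = 1.
d is a quadratic residue mod p, hence 683 splits in O_K.

p splits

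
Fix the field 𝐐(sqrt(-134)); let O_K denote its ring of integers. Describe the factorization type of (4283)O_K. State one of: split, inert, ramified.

remains prime (inert)

-134 mod 4 = 2, hence disc K = 4·(-134) = -536 and O_K = ℤ[√-134].
Since gcd(4283, -536) = 1 the prime 4283 does not ramify.
Legendre symbol by Euler's criterion: (-134/4283) ≡ (-134)^2141 ≡ 4282 (mod 4283), i.e. (-134/4283) = -1.
Legendre symbol -1 ⇒ 4283 is inert.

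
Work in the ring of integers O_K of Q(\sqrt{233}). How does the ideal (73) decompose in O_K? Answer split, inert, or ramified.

Since 233 ≡ 1 mod 4, the ring of integers is ℤ[(1+√233)/2] with discriminant 233.
Since gcd(73, 233) = 1 the prime 73 does not ramify.
Legendre symbol by Euler's criterion: (233/73) ≡ 233^36 ≡ 72 (mod 73), i.e. (233/73) = -1.
d is a non-residue mod p, hence 73 remains inert in O_K.

p is inert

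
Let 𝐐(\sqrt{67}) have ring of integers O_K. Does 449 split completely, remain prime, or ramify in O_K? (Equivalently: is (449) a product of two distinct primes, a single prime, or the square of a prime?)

split

d = 67 ≡ 3 (mod 4), so O_K = ℤ[√67] and disc(K) = 4d = 268.
Since gcd(449, 268) = 1 the prime 449 does not ramify.
Euler's criterion: 67^224 mod 449 = 1. Thus (67|449) = 1.
Legendre symbol 1 ⇒ 449 is split.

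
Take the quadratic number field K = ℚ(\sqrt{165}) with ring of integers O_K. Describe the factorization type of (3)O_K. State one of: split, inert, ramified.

ramified

d = 165 ≡ 1 (mod 4), so O_K = ℤ[(1+√165)/2] and disc(K) = d = 165.
disc(K) = 165 = 3·55, so p = 3 is ramified.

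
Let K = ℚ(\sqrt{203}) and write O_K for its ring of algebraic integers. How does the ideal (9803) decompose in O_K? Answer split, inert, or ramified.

split — (9803) = 𝔭₁𝔭₂ with 𝔭₁ ≠ 𝔭₂

Since 203 ≢ 1 mod 4, the ring of integers is ℤ[√203] with discriminant 4·203 = 812.
disc(K) = 812 is not divisible by 9803; 9803 is unramified.
(203/9803) = 203^4901 mod 9803 = 1, giving Legendre symbol 1.
Legendre symbol 1 ⇒ 9803 is split.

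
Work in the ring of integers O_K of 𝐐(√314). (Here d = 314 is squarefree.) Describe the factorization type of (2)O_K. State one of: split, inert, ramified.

2 is ramified

314 mod 4 = 2, hence disc K = 4·314 = 1256 and O_K = ℤ[√314].
Ramification test: 2 | 1256. The prime 2 ramifies in K.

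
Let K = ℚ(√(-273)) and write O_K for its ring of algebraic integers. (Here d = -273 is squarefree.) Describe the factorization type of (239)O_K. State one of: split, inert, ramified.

-273 mod 4 = 3, hence disc K = 4·(-273) = -1092 and O_K = ℤ[√-273].
239 ∤ -1092, so 239 is unramified.
Compute (-273/239) via Euler: 205^((239-1)/2) mod 239 = 238, so (-273/239) = -1.
Legendre symbol -1 ⇒ 239 is inert.

239 remains inert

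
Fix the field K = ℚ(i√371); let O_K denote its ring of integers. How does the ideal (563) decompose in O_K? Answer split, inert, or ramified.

Since -371 ≡ 1 mod 4, the ring of integers is ℤ[(1+√-371)/2] with discriminant -371.
Since gcd(563, -371) = 1 the prime 563 does not ramify.
Compute (-371/563) via Euler: 192^((563-1)/2) mod 563 = 1, so (-371/563) = 1.
Legendre symbol 1 ⇒ 563 is split.

563 splits in O_K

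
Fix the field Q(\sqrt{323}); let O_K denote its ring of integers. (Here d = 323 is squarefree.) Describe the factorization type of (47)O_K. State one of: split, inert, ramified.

47 remains inert

d = 323 ≡ 3 (mod 4), so O_K = ℤ[√323] and disc(K) = 4d = 1292.
Since gcd(47, 1292) = 1 the prime 47 does not ramify.
Euler's criterion: 323^23 mod 47 = 46. Thus (323|47) = -1.
d is a non-residue mod p, hence 47 remains inert in O_K.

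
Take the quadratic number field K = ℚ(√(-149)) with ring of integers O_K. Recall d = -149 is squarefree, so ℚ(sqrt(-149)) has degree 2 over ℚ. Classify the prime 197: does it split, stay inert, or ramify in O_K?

remains prime (inert)

d = -149 ≡ 3 (mod 4), so O_K = ℤ[√-149] and disc(K) = 4d = -596.
Since gcd(197, -596) = 1 the prime 197 does not ramify.
Euler's criterion: (-149)^98 mod 197 = 196. Thus (-149|197) = -1.
d is a non-residue mod p, hence 197 remains inert in O_K.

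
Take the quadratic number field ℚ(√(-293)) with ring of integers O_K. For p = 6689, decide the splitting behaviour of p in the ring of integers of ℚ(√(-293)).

-293 mod 4 = 3, hence disc K = 4·(-293) = -1172 and O_K = ℤ[√-293].
Since gcd(6689, -1172) = 1 the prime 6689 does not ramify.
Compute (-293/6689) via Euler: 6396^((6689-1)/2) mod 6689 = 6688, so (-293/6689) = -1.
(-293/6689) = -1, so 6689 is inert.

remains prime (inert)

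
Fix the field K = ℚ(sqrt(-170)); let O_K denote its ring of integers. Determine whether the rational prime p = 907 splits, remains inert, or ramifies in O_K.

Since -170 ≢ 1 mod 4, the ring of integers is ℤ[√-170] with discriminant 4·(-170) = -680.
Since gcd(907, -680) = 1 the prime 907 does not ramify.
(-170/907) = 737^453 mod 907 = 1, giving Legendre symbol 1.
d is a quadratic residue mod p, hence 907 splits in O_K.

splits completely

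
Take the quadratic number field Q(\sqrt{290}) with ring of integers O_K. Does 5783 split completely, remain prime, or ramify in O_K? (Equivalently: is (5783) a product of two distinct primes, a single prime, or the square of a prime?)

d = 290 ≡ 2 (mod 4), so O_K = ℤ[√290] and disc(K) = 4d = 1160.
Since gcd(5783, 1160) = 1 the prime 5783 does not ramify.
Compute (290/5783) via Euler: 290^((5783-1)/2) mod 5783 = 1, so (290/5783) = 1.
Legendre symbol 1 ⇒ 5783 is split.

split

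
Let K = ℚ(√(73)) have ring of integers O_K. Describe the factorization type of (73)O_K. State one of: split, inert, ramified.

Since 73 ≡ 1 mod 4, the ring of integers is ℤ[(1+√73)/2] with discriminant 73.
73 divides disc(K) = 73, so 73 ramifies.

ramifies in O_K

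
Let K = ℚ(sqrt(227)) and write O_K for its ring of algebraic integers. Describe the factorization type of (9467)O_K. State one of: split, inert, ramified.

inert — (9467) stays prime in O_K

227 mod 4 = 3, hence disc K = 4·227 = 908 and O_K = ℤ[√227].
9467 ∤ 908, so 9467 is unramified.
Compute (227/9467) via Euler: 227^((9467-1)/2) mod 9467 = 9466, so (227/9467) = -1.
Legendre symbol -1 ⇒ 9467 is inert.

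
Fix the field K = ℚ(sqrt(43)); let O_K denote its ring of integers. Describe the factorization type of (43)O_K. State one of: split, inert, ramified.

p ramifies

d = 43 ≡ 3 (mod 4), so O_K = ℤ[√43] and disc(K) = 4d = 172.
Ramification test: 43 | 172. The prime 43 ramifies in K.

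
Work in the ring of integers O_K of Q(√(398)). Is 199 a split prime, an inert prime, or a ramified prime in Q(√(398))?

Since 398 ≢ 1 mod 4, the ring of integers is ℤ[√398] with discriminant 4·398 = 1592.
199 divides disc(K) = 1592, so 199 ramifies.

ramifies in O_K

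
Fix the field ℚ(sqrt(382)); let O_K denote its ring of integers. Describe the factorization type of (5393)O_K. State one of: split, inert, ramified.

5393 splits in O_K

d = 382 ≡ 2 (mod 4), so O_K = ℤ[√382] and disc(K) = 4d = 1528.
5393 ∤ 1528, so 5393 is unramified.
Euler's criterion: 382^2696 mod 5393 = 1. Thus (382|5393) = 1.
d is a quadratic residue mod p, hence 5393 splits in O_K.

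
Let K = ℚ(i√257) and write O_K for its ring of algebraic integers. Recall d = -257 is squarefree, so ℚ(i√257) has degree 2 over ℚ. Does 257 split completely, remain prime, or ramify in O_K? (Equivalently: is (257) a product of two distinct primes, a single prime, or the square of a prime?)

d = -257 ≡ 3 (mod 4), so O_K = ℤ[√-257] and disc(K) = 4d = -1028.
disc(K) = -1028 = 257·(-4), so p = 257 is ramified.

ramifies in O_K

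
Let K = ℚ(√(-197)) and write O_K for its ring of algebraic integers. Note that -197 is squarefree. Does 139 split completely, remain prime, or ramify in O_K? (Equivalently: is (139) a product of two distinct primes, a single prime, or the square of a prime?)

splits completely

-197 mod 4 = 3, hence disc K = 4·(-197) = -788 and O_K = ℤ[√-197].
Since gcd(139, -788) = 1 the prime 139 does not ramify.
Legendre symbol by Euler's criterion: (-197/139) ≡ (-197)^69 ≡ 1 (mod 139), i.e. (-197/139) = 1.
Legendre symbol 1 ⇒ 139 is split.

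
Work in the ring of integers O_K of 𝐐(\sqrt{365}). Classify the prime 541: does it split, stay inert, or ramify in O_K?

inert

Since 365 ≡ 1 mod 4, the ring of integers is ℤ[(1+√365)/2] with discriminant 365.
Since gcd(541, 365) = 1 the prime 541 does not ramify.
Legendre symbol by Euler's criterion: (365/541) ≡ 365^270 ≡ 540 (mod 541), i.e. (365/541) = -1.
Legendre symbol -1 ⇒ 541 is inert.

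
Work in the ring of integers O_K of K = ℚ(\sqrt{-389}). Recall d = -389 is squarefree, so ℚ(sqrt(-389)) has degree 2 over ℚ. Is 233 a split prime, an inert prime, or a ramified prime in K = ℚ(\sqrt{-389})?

p is inert

d = -389 ≡ 3 (mod 4), so O_K = ℤ[√-389] and disc(K) = 4d = -1556.
233 ∤ -1556, so 233 is unramified.
Euler's criterion: (-389)^116 mod 233 = 232. Thus (-389|233) = -1.
(-389/233) = -1, so 233 is inert.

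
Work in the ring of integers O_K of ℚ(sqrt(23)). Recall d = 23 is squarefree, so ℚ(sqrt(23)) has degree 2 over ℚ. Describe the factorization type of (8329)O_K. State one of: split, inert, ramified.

23 mod 4 = 3, hence disc K = 4·23 = 92 and O_K = ℤ[√23].
8329 ∤ 92, so 8329 is unramified.
Compute (23/8329) via Euler: 23^((8329-1)/2) mod 8329 = 1, so (23/8329) = 1.
d is a quadratic residue mod p, hence 8329 splits in O_K.

8329 splits in O_K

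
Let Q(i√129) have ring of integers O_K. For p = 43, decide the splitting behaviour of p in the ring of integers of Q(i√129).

ramified

Since -129 ≢ 1 mod 4, the ring of integers is ℤ[√-129] with discriminant 4·(-129) = -516.
disc(K) = -516 = 43·(-12), so p = 43 is ramified.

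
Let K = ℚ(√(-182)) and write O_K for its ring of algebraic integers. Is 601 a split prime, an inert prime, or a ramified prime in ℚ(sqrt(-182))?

inert — (601) stays prime in O_K

d = -182 ≡ 2 (mod 4), so O_K = ℤ[√-182] and disc(K) = 4d = -728.
disc(K) = -728 is not divisible by 601; 601 is unramified.
Legendre symbol by Euler's criterion: (-182/601) ≡ (-182)^300 ≡ 600 (mod 601), i.e. (-182/601) = -1.
Legendre symbol -1 ⇒ 601 is inert.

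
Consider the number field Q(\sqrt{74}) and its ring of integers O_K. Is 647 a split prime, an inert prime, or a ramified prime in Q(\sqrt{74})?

inert — (647) stays prime in O_K

d = 74 ≡ 2 (mod 4), so O_K = ℤ[√74] and disc(K) = 4d = 296.
Since gcd(647, 296) = 1 the prime 647 does not ramify.
Compute (74/647) via Euler: 74^((647-1)/2) mod 647 = 646, so (74/647) = -1.
d is a non-residue mod p, hence 647 remains inert in O_K.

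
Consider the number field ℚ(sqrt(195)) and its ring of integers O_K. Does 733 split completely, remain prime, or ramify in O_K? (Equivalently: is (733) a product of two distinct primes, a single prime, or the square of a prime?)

195 mod 4 = 3, hence disc K = 4·195 = 780 and O_K = ℤ[√195].
disc(K) = 780 is not divisible by 733; 733 is unramified.
Compute (195/733) via Euler: 195^((733-1)/2) mod 733 = 1, so (195/733) = 1.
d is a quadratic residue mod p, hence 733 splits in O_K.

split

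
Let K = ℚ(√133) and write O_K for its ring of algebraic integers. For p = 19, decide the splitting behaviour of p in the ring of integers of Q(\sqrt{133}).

19 is ramified

d = 133 ≡ 1 (mod 4), so O_K = ℤ[(1+√133)/2] and disc(K) = d = 133.
disc(K) = 133 = 19·7, so p = 19 is ramified.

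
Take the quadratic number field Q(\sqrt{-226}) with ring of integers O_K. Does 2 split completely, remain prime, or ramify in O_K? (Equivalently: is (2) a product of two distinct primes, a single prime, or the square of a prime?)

ramifies in O_K

-226 mod 4 = 2, hence disc K = 4·(-226) = -904 and O_K = ℤ[√-226].
Ramification test: 2 | -904. The prime 2 ramifies in K.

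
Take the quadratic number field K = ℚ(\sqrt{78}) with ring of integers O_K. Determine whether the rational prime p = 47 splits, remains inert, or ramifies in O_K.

47 remains inert

Since 78 ≢ 1 mod 4, the ring of integers is ℤ[√78] with discriminant 4·78 = 312.
disc(K) = 312 is not divisible by 47; 47 is unramified.
(78/47) = 31^23 mod 47 = 46, giving Legendre symbol -1.
d is a non-residue mod p, hence 47 remains inert in O_K.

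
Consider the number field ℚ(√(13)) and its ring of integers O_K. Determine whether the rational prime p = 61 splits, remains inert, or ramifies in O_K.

d = 13 ≡ 1 (mod 4), so O_K = ℤ[(1+√13)/2] and disc(K) = d = 13.
61 ∤ 13, so 61 is unramified.
Compute (13/61) via Euler: 13^((61-1)/2) mod 61 = 1, so (13/61) = 1.
d is a quadratic residue mod p, hence 61 splits in O_K.

splits completely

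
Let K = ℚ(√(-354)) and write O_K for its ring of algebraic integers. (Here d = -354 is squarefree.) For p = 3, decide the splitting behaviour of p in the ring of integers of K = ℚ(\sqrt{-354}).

d = -354 ≡ 2 (mod 4), so O_K = ℤ[√-354] and disc(K) = 4d = -1416.
disc(K) = -1416 = 3·(-472), so p = 3 is ramified.

p ramifies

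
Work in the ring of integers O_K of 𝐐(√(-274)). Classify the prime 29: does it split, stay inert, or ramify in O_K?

29 splits in O_K

d = -274 ≡ 2 (mod 4), so O_K = ℤ[√-274] and disc(K) = 4d = -1096.
Since gcd(29, -1096) = 1 the prime 29 does not ramify.
Compute (-274/29) via Euler: 16^((29-1)/2) mod 29 = 1, so (-274/29) = 1.
(-274/29) = 1, so 29 splits.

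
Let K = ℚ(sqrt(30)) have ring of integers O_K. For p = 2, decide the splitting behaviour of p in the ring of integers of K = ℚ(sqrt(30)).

ramified

Since 30 ≢ 1 mod 4, the ring of integers is ℤ[√30] with discriminant 4·30 = 120.
2 divides disc(K) = 120, so 2 ramifies.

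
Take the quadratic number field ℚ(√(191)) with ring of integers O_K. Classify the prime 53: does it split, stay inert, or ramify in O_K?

inert — (53) stays prime in O_K

d = 191 ≡ 3 (mod 4), so O_K = ℤ[√191] and disc(K) = 4d = 764.
Since gcd(53, 764) = 1 the prime 53 does not ramify.
(191/53) = 32^26 mod 53 = 52, giving Legendre symbol -1.
(191/53) = -1, so 53 is inert.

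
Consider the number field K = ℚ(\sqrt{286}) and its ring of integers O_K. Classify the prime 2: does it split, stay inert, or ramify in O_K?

Since 286 ≢ 1 mod 4, the ring of integers is ℤ[√286] with discriminant 4·286 = 1144.
disc(K) = 1144 = 2·572, so p = 2 is ramified.

ramifies in O_K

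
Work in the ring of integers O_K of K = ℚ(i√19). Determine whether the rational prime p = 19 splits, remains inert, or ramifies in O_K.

ramified

-19 mod 4 = 1, hence disc K = -19 and O_K = ℤ[(1+√-19)/2].
disc(K) = -19 = 19·(-1), so p = 19 is ramified.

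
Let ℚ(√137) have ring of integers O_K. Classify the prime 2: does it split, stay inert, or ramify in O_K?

2 splits in O_K

137 mod 4 = 1, hence disc K = 137 and O_K = ℤ[(1+√137)/2].
disc(K) = 137 is not divisible by 2; 2 is unramified.
For p = 2 with d ≡ 1 (mod 4): d mod 8 = 1, so 2 splits.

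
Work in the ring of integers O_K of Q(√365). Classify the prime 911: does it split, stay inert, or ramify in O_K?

d = 365 ≡ 1 (mod 4), so O_K = ℤ[(1+√365)/2] and disc(K) = d = 365.
Since gcd(911, 365) = 1 the prime 911 does not ramify.
Legendre symbol by Euler's criterion: (365/911) ≡ 365^455 ≡ 1 (mod 911), i.e. (365/911) = 1.
d is a quadratic residue mod p, hence 911 splits in O_K.

splits completely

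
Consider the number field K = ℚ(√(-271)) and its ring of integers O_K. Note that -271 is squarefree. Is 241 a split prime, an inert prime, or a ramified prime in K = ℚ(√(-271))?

split — (241) = 𝔭₁𝔭₂ with 𝔭₁ ≠ 𝔭₂

-271 mod 4 = 1, hence disc K = -271 and O_K = ℤ[(1+√-271)/2].
Since gcd(241, -271) = 1 the prime 241 does not ramify.
(-271/241) = 211^120 mod 241 = 1, giving Legendre symbol 1.
d is a quadratic residue mod p, hence 241 splits in O_K.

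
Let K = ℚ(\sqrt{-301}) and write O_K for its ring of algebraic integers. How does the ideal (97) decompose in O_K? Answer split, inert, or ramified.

Since -301 ≢ 1 mod 4, the ring of integers is ℤ[√-301] with discriminant 4·(-301) = -1204.
97 ∤ -1204, so 97 is unramified.
Euler's criterion: (-301)^48 mod 97 = 96. Thus (-301|97) = -1.
Legendre symbol -1 ⇒ 97 is inert.

97 remains inert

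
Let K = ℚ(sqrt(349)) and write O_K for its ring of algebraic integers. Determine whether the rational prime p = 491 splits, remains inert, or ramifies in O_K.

349 mod 4 = 1, hence disc K = 349 and O_K = ℤ[(1+√349)/2].
disc(K) = 349 is not divisible by 491; 491 is unramified.
Euler's criterion: 349^245 mod 491 = 1. Thus (349|491) = 1.
d is a quadratic residue mod p, hence 491 splits in O_K.

split — (491) = 𝔭₁𝔭₂ with 𝔭₁ ≠ 𝔭₂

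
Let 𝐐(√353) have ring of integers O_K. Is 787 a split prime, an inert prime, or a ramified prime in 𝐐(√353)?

Since 353 ≡ 1 mod 4, the ring of integers is ℤ[(1+√353)/2] with discriminant 353.
disc(K) = 353 is not divisible by 787; 787 is unramified.
Legendre symbol by Euler's criterion: (353/787) ≡ 353^393 ≡ 1 (mod 787), i.e. (353/787) = 1.
Legendre symbol 1 ⇒ 787 is split.

split — (787) = 𝔭₁𝔭₂ with 𝔭₁ ≠ 𝔭₂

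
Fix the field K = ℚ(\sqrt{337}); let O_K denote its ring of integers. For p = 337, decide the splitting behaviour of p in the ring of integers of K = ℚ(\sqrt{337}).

ramified

337 mod 4 = 1, hence disc K = 337 and O_K = ℤ[(1+√337)/2].
disc(K) = 337 = 337·1, so p = 337 is ramified.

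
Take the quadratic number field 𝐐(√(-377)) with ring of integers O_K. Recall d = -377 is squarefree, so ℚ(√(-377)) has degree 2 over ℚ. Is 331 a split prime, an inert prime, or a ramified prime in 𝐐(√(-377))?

-377 mod 4 = 3, hence disc K = 4·(-377) = -1508 and O_K = ℤ[√-377].
331 ∤ -1508, so 331 is unramified.
Compute (-377/331) via Euler: 285^((331-1)/2) mod 331 = 330, so (-377/331) = -1.
d is a non-residue mod p, hence 331 remains inert in O_K.

331 remains inert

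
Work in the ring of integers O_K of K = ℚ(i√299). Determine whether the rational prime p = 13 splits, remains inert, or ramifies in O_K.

ramified

Since -299 ≡ 1 mod 4, the ring of integers is ℤ[(1+√-299)/2] with discriminant -299.
13 divides disc(K) = -299, so 13 ramifies.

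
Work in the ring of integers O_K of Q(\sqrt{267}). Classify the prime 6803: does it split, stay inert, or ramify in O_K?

267 mod 4 = 3, hence disc K = 4·267 = 1068 and O_K = ℤ[√267].
Since gcd(6803, 1068) = 1 the prime 6803 does not ramify.
Euler's criterion: 267^3401 mod 6803 = 1. Thus (267|6803) = 1.
d is a quadratic residue mod p, hence 6803 splits in O_K.

splits completely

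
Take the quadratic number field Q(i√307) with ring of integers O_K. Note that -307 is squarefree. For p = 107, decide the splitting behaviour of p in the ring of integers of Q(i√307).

Since -307 ≡ 1 mod 4, the ring of integers is ℤ[(1+√-307)/2] with discriminant -307.
Since gcd(107, -307) = 1 the prime 107 does not ramify.
Legendre symbol by Euler's criterion: (-307/107) ≡ (-307)^53 ≡ 1 (mod 107), i.e. (-307/107) = 1.
(-307/107) = 1, so 107 splits.

split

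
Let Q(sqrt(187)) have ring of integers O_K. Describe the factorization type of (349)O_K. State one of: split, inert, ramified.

Since 187 ≢ 1 mod 4, the ring of integers is ℤ[√187] with discriminant 4·187 = 748.
Since gcd(349, 748) = 1 the prime 349 does not ramify.
(187/349) = 187^174 mod 349 = 348, giving Legendre symbol -1.
d is a non-residue mod p, hence 349 remains inert in O_K.

p is inert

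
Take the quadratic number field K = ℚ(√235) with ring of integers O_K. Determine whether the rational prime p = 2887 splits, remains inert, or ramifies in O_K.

Since 235 ≢ 1 mod 4, the ring of integers is ℤ[√235] with discriminant 4·235 = 940.
disc(K) = 940 is not divisible by 2887; 2887 is unramified.
Legendre symbol by Euler's criterion: (235/2887) ≡ 235^1443 ≡ 2886 (mod 2887), i.e. (235/2887) = -1.
d is a non-residue mod p, hence 2887 remains inert in O_K.

inert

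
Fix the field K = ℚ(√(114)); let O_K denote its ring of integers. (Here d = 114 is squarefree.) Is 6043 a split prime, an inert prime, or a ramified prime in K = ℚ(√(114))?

d = 114 ≡ 2 (mod 4), so O_K = ℤ[√114] and disc(K) = 4d = 456.
disc(K) = 456 is not divisible by 6043; 6043 is unramified.
(114/6043) = 114^3021 mod 6043 = 6042, giving Legendre symbol -1.
(114/6043) = -1, so 6043 is inert.

p is inert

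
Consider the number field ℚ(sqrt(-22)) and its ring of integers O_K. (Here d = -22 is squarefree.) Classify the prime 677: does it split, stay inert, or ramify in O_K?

splits completely

Since -22 ≢ 1 mod 4, the ring of integers is ℤ[√-22] with discriminant 4·(-22) = -88.
Since gcd(677, -88) = 1 the prime 677 does not ramify.
Euler's criterion: (-22)^338 mod 677 = 1. Thus (-22|677) = 1.
(-22/677) = 1, so 677 splits.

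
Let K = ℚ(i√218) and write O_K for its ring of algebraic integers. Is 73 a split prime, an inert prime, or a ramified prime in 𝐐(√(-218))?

-218 mod 4 = 2, hence disc K = 4·(-218) = -872 and O_K = ℤ[√-218].
Since gcd(73, -872) = 1 the prime 73 does not ramify.
(-218/73) = 1^36 mod 73 = 1, giving Legendre symbol 1.
d is a quadratic residue mod p, hence 73 splits in O_K.

split — (73) = 𝔭₁𝔭₂ with 𝔭₁ ≠ 𝔭₂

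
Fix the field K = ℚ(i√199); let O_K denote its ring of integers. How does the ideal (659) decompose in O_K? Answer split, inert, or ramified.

Since -199 ≡ 1 mod 4, the ring of integers is ℤ[(1+√-199)/2] with discriminant -199.
disc(K) = -199 is not divisible by 659; 659 is unramified.
Legendre symbol by Euler's criterion: (-199/659) ≡ (-199)^329 ≡ 1 (mod 659), i.e. (-199/659) = 1.
d is a quadratic residue mod p, hence 659 splits in O_K.

splits completely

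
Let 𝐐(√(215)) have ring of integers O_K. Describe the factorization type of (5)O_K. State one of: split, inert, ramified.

ramified

Since 215 ≢ 1 mod 4, the ring of integers is ℤ[√215] with discriminant 4·215 = 860.
5 divides disc(K) = 860, so 5 ramifies.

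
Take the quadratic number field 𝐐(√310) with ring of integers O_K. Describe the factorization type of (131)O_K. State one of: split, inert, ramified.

310 mod 4 = 2, hence disc K = 4·310 = 1240 and O_K = ℤ[√310].
disc(K) = 1240 is not divisible by 131; 131 is unramified.
Legendre symbol by Euler's criterion: (310/131) ≡ 310^65 ≡ 1 (mod 131), i.e. (310/131) = 1.
d is a quadratic residue mod p, hence 131 splits in O_K.

split — (131) = 𝔭₁𝔭₂ with 𝔭₁ ≠ 𝔭₂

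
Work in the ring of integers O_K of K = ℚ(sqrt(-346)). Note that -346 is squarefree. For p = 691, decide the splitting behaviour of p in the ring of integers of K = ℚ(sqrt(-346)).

691 splits in O_K

-346 mod 4 = 2, hence disc K = 4·(-346) = -1384 and O_K = ℤ[√-346].
disc(K) = -1384 is not divisible by 691; 691 is unramified.
(-346/691) = 345^345 mod 691 = 1, giving Legendre symbol 1.
Legendre symbol 1 ⇒ 691 is split.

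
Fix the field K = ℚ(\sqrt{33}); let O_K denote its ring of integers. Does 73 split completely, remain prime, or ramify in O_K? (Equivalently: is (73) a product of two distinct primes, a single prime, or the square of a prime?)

33 mod 4 = 1, hence disc K = 33 and O_K = ℤ[(1+√33)/2].
disc(K) = 33 is not divisible by 73; 73 is unramified.
(33/73) = 33^36 mod 73 = 72, giving Legendre symbol -1.
d is a non-residue mod p, hence 73 remains inert in O_K.

73 remains inert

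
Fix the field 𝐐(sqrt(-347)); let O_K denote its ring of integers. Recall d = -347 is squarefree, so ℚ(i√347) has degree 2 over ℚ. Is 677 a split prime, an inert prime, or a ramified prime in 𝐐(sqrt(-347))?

p splits

d = -347 ≡ 1 (mod 4), so O_K = ℤ[(1+√-347)/2] and disc(K) = d = -347.
disc(K) = -347 is not divisible by 677; 677 is unramified.
Legendre symbol by Euler's criterion: (-347/677) ≡ (-347)^338 ≡ 1 (mod 677), i.e. (-347/677) = 1.
d is a quadratic residue mod p, hence 677 splits in O_K.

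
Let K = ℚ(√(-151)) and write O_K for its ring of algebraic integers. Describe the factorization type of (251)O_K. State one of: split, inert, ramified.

d = -151 ≡ 1 (mod 4), so O_K = ℤ[(1+√-151)/2] and disc(K) = d = -151.
disc(K) = -151 is not divisible by 251; 251 is unramified.
Legendre symbol by Euler's criterion: (-151/251) ≡ (-151)^125 ≡ 1 (mod 251), i.e. (-151/251) = 1.
(-151/251) = 1, so 251 splits.

splits completely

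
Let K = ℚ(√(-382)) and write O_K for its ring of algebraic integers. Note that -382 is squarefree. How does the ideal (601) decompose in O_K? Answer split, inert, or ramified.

d = -382 ≡ 2 (mod 4), so O_K = ℤ[√-382] and disc(K) = 4d = -1528.
Since gcd(601, -1528) = 1 the prime 601 does not ramify.
(-382/601) = 219^300 mod 601 = 600, giving Legendre symbol -1.
(-382/601) = -1, so 601 is inert.

inert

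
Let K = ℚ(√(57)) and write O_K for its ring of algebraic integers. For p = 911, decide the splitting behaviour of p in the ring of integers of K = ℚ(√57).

d = 57 ≡ 1 (mod 4), so O_K = ℤ[(1+√57)/2] and disc(K) = d = 57.
Since gcd(911, 57) = 1 the prime 911 does not ramify.
(57/911) = 57^455 mod 911 = 1, giving Legendre symbol 1.
(57/911) = 1, so 911 splits.

split — (911) = 𝔭₁𝔭₂ with 𝔭₁ ≠ 𝔭₂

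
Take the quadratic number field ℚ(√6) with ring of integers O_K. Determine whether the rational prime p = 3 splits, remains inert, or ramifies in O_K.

6 mod 4 = 2, hence disc K = 4·6 = 24 and O_K = ℤ[√6].
disc(K) = 24 = 3·8, so p = 3 is ramified.

ramified — (3) = 𝔭²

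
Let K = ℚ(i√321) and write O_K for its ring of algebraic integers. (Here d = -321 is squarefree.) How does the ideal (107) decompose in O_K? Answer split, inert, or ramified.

-321 mod 4 = 3, hence disc K = 4·(-321) = -1284 and O_K = ℤ[√-321].
Ramification test: 107 | -1284. The prime 107 ramifies in K.

107 is ramified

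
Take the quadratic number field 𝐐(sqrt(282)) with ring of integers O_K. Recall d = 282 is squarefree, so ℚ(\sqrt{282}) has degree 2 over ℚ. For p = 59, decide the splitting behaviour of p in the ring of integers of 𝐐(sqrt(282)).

d = 282 ≡ 2 (mod 4), so O_K = ℤ[√282] and disc(K) = 4d = 1128.
disc(K) = 1128 is not divisible by 59; 59 is unramified.
Euler's criterion: 282^29 mod 59 = 1. Thus (282|59) = 1.
d is a quadratic residue mod p, hence 59 splits in O_K.

59 splits in O_K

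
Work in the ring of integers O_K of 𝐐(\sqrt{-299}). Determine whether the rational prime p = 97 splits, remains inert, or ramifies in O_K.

-299 mod 4 = 1, hence disc K = -299 and O_K = ℤ[(1+√-299)/2].
97 ∤ -299, so 97 is unramified.
(-299/97) = 89^48 mod 97 = 1, giving Legendre symbol 1.
Legendre symbol 1 ⇒ 97 is split.

p splits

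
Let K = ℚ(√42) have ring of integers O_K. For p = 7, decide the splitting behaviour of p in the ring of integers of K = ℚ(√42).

d = 42 ≡ 2 (mod 4), so O_K = ℤ[√42] and disc(K) = 4d = 168.
Ramification test: 7 | 168. The prime 7 ramifies in K.

ramified — (7) = 𝔭²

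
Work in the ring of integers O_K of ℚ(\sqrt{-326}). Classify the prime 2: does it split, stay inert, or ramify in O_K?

Since -326 ≢ 1 mod 4, the ring of integers is ℤ[√-326] with discriminant 4·(-326) = -1304.
2 divides disc(K) = -1304, so 2 ramifies.

ramified — (2) = 𝔭²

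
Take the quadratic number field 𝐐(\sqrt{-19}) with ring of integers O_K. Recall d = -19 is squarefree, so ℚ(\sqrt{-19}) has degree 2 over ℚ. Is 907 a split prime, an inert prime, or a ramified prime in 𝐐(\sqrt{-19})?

Since -19 ≡ 1 mod 4, the ring of integers is ℤ[(1+√-19)/2] with discriminant -19.
disc(K) = -19 is not divisible by 907; 907 is unramified.
Compute (-19/907) via Euler: 888^((907-1)/2) mod 907 = 906, so (-19/907) = -1.
(-19/907) = -1, so 907 is inert.

inert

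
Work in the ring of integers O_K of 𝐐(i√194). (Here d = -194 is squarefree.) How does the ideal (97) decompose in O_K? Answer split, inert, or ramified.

97 is ramified

-194 mod 4 = 2, hence disc K = 4·(-194) = -776 and O_K = ℤ[√-194].
disc(K) = -776 = 97·(-8), so p = 97 is ramified.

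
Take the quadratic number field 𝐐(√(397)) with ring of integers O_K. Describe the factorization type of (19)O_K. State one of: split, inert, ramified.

split — (19) = 𝔭₁𝔭₂ with 𝔭₁ ≠ 𝔭₂

Since 397 ≡ 1 mod 4, the ring of integers is ℤ[(1+√397)/2] with discriminant 397.
19 ∤ 397, so 19 is unramified.
Legendre symbol by Euler's criterion: (397/19) ≡ 397^9 ≡ 1 (mod 19), i.e. (397/19) = 1.
Legendre symbol 1 ⇒ 19 is split.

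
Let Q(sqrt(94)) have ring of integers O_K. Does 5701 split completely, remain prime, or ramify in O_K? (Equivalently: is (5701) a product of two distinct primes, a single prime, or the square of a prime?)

d = 94 ≡ 2 (mod 4), so O_K = ℤ[√94] and disc(K) = 4d = 376.
5701 ∤ 376, so 5701 is unramified.
Euler's criterion: 94^2850 mod 5701 = 5700. Thus (94|5701) = -1.
Legendre symbol -1 ⇒ 5701 is inert.

remains prime (inert)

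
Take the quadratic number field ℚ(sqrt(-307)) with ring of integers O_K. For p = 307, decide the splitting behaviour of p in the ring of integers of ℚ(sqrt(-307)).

307 is ramified

d = -307 ≡ 1 (mod 4), so O_K = ℤ[(1+√-307)/2] and disc(K) = d = -307.
disc(K) = -307 = 307·(-1), so p = 307 is ramified.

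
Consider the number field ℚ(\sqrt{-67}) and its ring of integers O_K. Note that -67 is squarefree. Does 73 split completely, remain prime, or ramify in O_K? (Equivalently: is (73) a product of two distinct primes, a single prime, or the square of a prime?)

split

d = -67 ≡ 1 (mod 4), so O_K = ℤ[(1+√-67)/2] and disc(K) = d = -67.
Since gcd(73, -67) = 1 the prime 73 does not ramify.
Euler's criterion: (-67)^36 mod 73 = 1. Thus (-67|73) = 1.
d is a quadratic residue mod p, hence 73 splits in O_K.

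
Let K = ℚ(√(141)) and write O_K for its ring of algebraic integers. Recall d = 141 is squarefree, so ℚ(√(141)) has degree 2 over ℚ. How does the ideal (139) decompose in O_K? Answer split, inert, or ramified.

remains prime (inert)

141 mod 4 = 1, hence disc K = 141 and O_K = ℤ[(1+√141)/2].
disc(K) = 141 is not divisible by 139; 139 is unramified.
Compute (141/139) via Euler: 2^((139-1)/2) mod 139 = 138, so (141/139) = -1.
d is a non-residue mod p, hence 139 remains inert in O_K.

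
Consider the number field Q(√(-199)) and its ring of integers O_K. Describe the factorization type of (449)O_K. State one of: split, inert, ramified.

449 splits in O_K

Since -199 ≡ 1 mod 4, the ring of integers is ℤ[(1+√-199)/2] with discriminant -199.
449 ∤ -199, so 449 is unramified.
(-199/449) = 250^224 mod 449 = 1, giving Legendre symbol 1.
d is a quadratic residue mod p, hence 449 splits in O_K.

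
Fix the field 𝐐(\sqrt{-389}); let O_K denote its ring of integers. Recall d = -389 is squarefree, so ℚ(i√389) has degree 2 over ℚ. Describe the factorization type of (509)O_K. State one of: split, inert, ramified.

splits completely

-389 mod 4 = 3, hence disc K = 4·(-389) = -1556 and O_K = ℤ[√-389].
disc(K) = -1556 is not divisible by 509; 509 is unramified.
(-389/509) = 120^254 mod 509 = 1, giving Legendre symbol 1.
(-389/509) = 1, so 509 splits.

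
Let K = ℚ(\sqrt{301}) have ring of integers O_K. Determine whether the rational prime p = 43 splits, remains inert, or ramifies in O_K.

Since 301 ≡ 1 mod 4, the ring of integers is ℤ[(1+√301)/2] with discriminant 301.
Ramification test: 43 | 301. The prime 43 ramifies in K.

ramified — (43) = 𝔭²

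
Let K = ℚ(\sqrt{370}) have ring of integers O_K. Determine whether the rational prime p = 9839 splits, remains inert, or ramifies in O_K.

370 mod 4 = 2, hence disc K = 4·370 = 1480 and O_K = ℤ[√370].
Since gcd(9839, 1480) = 1 the prime 9839 does not ramify.
(370/9839) = 370^4919 mod 9839 = 1, giving Legendre symbol 1.
d is a quadratic residue mod p, hence 9839 splits in O_K.

split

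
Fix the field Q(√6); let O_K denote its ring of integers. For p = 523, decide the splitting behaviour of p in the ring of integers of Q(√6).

split — (523) = 𝔭₁𝔭₂ with 𝔭₁ ≠ 𝔭₂

d = 6 ≡ 2 (mod 4), so O_K = ℤ[√6] and disc(K) = 4d = 24.
disc(K) = 24 is not divisible by 523; 523 is unramified.
Legendre symbol by Euler's criterion: (6/523) ≡ 6^261 ≡ 1 (mod 523), i.e. (6/523) = 1.
Legendre symbol 1 ⇒ 523 is split.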